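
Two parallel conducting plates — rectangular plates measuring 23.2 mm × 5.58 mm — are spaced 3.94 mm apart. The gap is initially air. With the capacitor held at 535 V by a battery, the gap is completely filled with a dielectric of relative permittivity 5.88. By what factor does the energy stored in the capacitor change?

Battery connected ⇒ V is held fixed.
C₂ = 5.88 C₁ and U = ½CV², so U₂/U₁ = C₂/C₁ = 5.88.

5.88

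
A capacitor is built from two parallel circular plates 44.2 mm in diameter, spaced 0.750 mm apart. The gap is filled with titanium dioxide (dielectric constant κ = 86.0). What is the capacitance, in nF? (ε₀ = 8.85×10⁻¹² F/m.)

C ≈ 1.56 nF

A = π(44.2/2 mm)² = 1.53×10⁻³ m².
C = κε₀A/d = 86.0 × 8.85×10⁻¹² × 1.53×10⁻³ / 7.50×10⁻⁴ = 1.56×10⁻⁹ F.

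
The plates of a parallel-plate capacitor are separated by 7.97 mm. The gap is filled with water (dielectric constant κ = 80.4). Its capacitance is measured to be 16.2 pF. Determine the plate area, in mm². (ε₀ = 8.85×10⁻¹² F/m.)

A = Cd/(κε₀) = 1.62×10⁻¹¹ × 7.97×10⁻³ / (80.4 × 8.85×10⁻¹²) = 1.81×10⁻⁴ m².

181 mm²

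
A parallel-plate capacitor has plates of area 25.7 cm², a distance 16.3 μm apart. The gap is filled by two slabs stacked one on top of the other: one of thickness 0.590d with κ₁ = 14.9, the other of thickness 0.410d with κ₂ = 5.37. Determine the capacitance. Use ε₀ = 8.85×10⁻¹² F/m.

A = 25.7 cm² = 2.57×10⁻³ m².
Stacked slabs ⇒ two capacitors in series, each with the full plate area.
C₁ = κ₁ε₀A/d₁ = 14.9 × 8.85×10⁻¹² × 2.57×10⁻³ / 9.62×10⁻⁶ = 3.52×10⁻⁸ F.
C₂ = κ₂ε₀A/d₂ = 5.37 × 8.85×10⁻¹² × 2.57×10⁻³ / 6.68×10⁻⁶ = 1.83×10⁻⁸ F.
C = (1/C₁ + 1/C₂)⁻¹ = 1.20×10⁻⁸ F.

C ≈ 12.0 nF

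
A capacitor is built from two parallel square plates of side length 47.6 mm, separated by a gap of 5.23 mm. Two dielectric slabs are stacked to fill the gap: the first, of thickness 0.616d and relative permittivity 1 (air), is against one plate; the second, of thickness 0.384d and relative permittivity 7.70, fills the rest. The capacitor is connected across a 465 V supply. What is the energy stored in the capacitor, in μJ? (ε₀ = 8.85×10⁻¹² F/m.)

U ≈ 0.623 μJ

A = (47.6 mm)² = 2.27×10⁻³ m².
Stacked slabs ⇒ two capacitors in series, each with the full plate area.
C₁ = κ₁ε₀A/d₁ = 1.00 × 8.85×10⁻¹² × 2.27×10⁻³ / 3.22×10⁻³ = 6.22×10⁻¹² F.
C₂ = κ₂ε₀A/d₂ = 7.70 × 8.85×10⁻¹² × 2.27×10⁻³ / 2.01×10⁻³ = 7.69×10⁻¹¹ F.
C = (1/C₁ + 1/C₂)⁻¹ = 5.76×10⁻¹² F.
U = ½CV² = ½ × 5.76×10⁻¹² × (465)² = 6.23×10⁻⁷ J.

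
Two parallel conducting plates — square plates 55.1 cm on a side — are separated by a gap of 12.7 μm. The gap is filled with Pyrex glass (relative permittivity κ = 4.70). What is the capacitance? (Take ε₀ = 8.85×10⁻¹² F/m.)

0.994 μF

A = (55.1 cm)² = 0.304 m².
C = κε₀A/d = 4.70 × 8.85×10⁻¹² × 0.304 / 1.27×10⁻⁵ = 9.94×10⁻⁷ F.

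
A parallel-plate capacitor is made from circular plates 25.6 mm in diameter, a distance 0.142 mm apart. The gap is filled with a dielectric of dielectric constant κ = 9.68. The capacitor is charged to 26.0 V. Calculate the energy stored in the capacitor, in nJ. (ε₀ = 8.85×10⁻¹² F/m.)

A = π(25.6/2 mm)² = 5.15×10⁻⁴ m².
C = κε₀A/d = 9.68 × 8.85×10⁻¹² × 5.15×10⁻⁴ / 1.42×10⁻⁴ = 3.11×10⁻¹⁰ F.
U = ½CV² = ½ × 3.11×10⁻¹⁰ × (26.0)² = 1.05×10⁻⁷ J.

U ≈ 105 nJ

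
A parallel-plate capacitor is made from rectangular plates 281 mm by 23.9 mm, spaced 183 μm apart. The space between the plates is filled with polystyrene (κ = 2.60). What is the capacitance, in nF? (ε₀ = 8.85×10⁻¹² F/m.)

0.844 nF

A = 281 × 23.9 mm² = 6.72×10⁻³ m².
C = κε₀A/d = 2.60 × 8.85×10⁻¹² × 6.72×10⁻³ / 1.83×10⁻⁴ = 8.44×10⁻¹⁰ F.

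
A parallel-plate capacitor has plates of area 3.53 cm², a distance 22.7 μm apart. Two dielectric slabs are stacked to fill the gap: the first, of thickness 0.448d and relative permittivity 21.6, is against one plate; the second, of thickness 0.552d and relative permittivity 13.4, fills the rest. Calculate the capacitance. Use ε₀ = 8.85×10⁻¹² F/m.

2.22 nF

A = 3.53 cm² = 3.53×10⁻⁴ m².
Stacked slabs ⇒ two capacitors in series, each with the full plate area.
C₁ = κ₁ε₀A/d₁ = 21.6 × 8.85×10⁻¹² × 3.53×10⁻⁴ / 1.02×10⁻⁵ = 6.64×10⁻⁹ F.
C₂ = κ₂ε₀A/d₂ = 13.4 × 8.85×10⁻¹² × 3.53×10⁻⁴ / 1.25×10⁻⁵ = 3.34×10⁻⁹ F.
C = (1/C₁ + 1/C₂)⁻¹ = 2.22×10⁻⁹ F.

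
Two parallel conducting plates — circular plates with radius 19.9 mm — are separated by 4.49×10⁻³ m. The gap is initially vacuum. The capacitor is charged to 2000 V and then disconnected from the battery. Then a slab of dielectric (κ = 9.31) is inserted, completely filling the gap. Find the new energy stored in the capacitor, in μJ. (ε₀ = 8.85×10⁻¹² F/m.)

A = π(19.9 mm)² = 1.24×10⁻³ m².
Initially C₁ = ε₀A/d = 8.85×10⁻¹² × 1.24×10⁻³ / 4.49×10⁻³ = 2.45×10⁻¹² F.
U₁ = 4.90×10⁻⁶ J.
Isolated ⇒ Q is held fixed. C₂ = 9.31 C₁ and U = Q²/(2C), so U₂/U₁ = C₁/C₂ = 0.107.
U₂ = 0.107 × 4.90×10⁻⁶ = 5.27×10⁻⁷ J.

0.527 μJ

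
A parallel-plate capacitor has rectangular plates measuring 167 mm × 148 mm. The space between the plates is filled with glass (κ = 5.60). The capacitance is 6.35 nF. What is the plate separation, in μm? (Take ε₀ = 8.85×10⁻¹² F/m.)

193 μm

A = 167 × 148 mm² = 2.47×10⁻² m².
d = κε₀A/C = 5.60 × 8.85×10⁻¹² × 2.47×10⁻² / 6.35×10⁻⁹ = 1.93×10⁻⁴ m.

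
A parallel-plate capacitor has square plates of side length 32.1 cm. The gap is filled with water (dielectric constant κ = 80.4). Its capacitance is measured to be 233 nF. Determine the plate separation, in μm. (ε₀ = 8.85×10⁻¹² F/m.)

d ≈ 315 μm

A = (32.1 cm)² = 0.103 m².
d = κε₀A/C = 80.4 × 8.85×10⁻¹² × 0.103 / 2.33×10⁻⁷ = 3.15×10⁻⁴ m.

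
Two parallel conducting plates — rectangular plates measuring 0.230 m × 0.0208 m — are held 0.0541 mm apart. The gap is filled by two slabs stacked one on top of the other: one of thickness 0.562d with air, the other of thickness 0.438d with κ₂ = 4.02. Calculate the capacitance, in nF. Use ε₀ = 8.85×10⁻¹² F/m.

A = 0.230 × 0.0208 m² = 4.78×10⁻³ m².
Stacked slabs ⇒ two capacitors in series, each with the full plate area.
C₁ = κ₁ε₀A/d₁ = 1.00 × 8.85×10⁻¹² × 4.78×10⁻³ / 3.04×10⁻⁵ = 1.39×10⁻⁹ F.
C₂ = κ₂ε₀A/d₂ = 4.02 × 8.85×10⁻¹² × 4.78×10⁻³ / 2.37×10⁻⁵ = 7.18×10⁻⁹ F.
C = (1/C₁ + 1/C₂)⁻¹ = 1.17×10⁻⁹ F.

1.17 nF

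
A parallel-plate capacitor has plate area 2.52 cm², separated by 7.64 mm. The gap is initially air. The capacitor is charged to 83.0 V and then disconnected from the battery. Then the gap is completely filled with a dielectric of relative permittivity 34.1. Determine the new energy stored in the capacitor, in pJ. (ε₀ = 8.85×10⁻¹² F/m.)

A = 2.52 cm² = 2.52×10⁻⁴ m².
Initially C₁ = ε₀A/d = 8.85×10⁻¹² × 2.52×10⁻⁴ / 7.64×10⁻³ = 2.92×10⁻¹³ F.
U₁ = 1.01×10⁻⁹ J.
Isolated ⇒ Q is held fixed. C₂ = 34.1 C₁ and U = Q²/(2C), so U₂/U₁ = C₁/C₂ = 0.0293.
U₂ = 0.0293 × 1.01×10⁻⁹ = 2.95×10⁻¹¹ J.

29.5 pJ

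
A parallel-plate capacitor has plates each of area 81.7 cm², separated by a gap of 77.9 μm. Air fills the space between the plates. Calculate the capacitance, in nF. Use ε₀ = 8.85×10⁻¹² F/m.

A = 81.7 cm² = 8.17×10⁻³ m².
C = ε₀A/d = 8.85×10⁻¹² × 8.17×10⁻³ / 7.79×10⁻⁵ = 9.28×10⁻¹⁰ F.

0.928 nF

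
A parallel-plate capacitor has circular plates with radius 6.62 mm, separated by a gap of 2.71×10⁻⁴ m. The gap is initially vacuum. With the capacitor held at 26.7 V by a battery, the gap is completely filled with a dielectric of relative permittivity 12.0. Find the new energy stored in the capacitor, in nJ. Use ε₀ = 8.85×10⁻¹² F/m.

A = π(6.62 mm)² = 1.38×10⁻⁴ m².
Initially C₁ = ε₀A/d = 8.85×10⁻¹² × 1.38×10⁻⁴ / 2.71×10⁻⁴ = 4.50×10⁻¹² F.
U₁ = 1.60×10⁻⁹ J.
Battery connected ⇒ V is held fixed. C₂ = 12.0 C₁ and U = ½CV², so U₂/U₁ = C₂/C₁ = 12.0.
U₂ = 12.0 × 1.60×10⁻⁹ = 1.92×10⁻⁸ J.

19.2 nJ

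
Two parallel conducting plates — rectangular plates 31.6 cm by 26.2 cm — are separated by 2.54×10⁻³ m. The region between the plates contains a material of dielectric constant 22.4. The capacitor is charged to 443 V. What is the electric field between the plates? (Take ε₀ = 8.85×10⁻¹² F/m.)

E ≈ 174 V/mm

E = V/d = 443 / 2.54×10⁻³ = 1.74×10⁵ V/m.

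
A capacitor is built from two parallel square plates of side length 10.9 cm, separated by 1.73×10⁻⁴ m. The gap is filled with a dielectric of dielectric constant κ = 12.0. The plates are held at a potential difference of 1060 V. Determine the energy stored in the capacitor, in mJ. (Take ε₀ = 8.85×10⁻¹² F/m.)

U ≈ 4.10 mJ

A = (10.9 cm)² = 1.19×10⁻² m².
C = κε₀A/d = 12.0 × 8.85×10⁻¹² × 1.19×10⁻² / 1.73×10⁻⁴ = 7.29×10⁻⁹ F.
U = ½CV² = ½ × 7.29×10⁻⁹ × (1060)² = 4.10×10⁻³ J.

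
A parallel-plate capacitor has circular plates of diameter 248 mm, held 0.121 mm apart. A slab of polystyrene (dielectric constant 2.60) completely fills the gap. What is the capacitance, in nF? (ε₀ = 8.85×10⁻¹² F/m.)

C ≈ 9.19 nF

A = π(248/2 mm)² = 4.83×10⁻² m².
C = κε₀A/d = 2.60 × 8.85×10⁻¹² × 4.83×10⁻² / 1.21×10⁻⁴ = 9.19×10⁻⁹ F.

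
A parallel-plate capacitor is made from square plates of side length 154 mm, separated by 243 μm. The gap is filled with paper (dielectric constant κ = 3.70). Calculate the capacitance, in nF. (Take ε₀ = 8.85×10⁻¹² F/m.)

A = (154 mm)² = 2.37×10⁻² m².
C = κε₀A/d = 3.70 × 8.85×10⁻¹² × 2.37×10⁻² / 2.43×10⁻⁴ = 3.20×10⁻⁹ F.

3.20 nF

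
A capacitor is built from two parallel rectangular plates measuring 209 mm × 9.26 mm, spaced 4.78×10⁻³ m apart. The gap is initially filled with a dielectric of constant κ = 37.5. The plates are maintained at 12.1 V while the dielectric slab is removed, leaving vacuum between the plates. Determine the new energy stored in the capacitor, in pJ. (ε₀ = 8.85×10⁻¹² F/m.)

U ≈ 262 pJ

A = 209 × 9.26 mm² = 1.94×10⁻³ m².
Initially C₁ = κε₀A/d = 37.5 × 8.85×10⁻¹² × 1.94×10⁻³ / 4.78×10⁻³ = 1.34×10⁻¹⁰ F.
U₁ = 9.84×10⁻⁹ J.
Battery connected ⇒ V is held fixed. C₂ = 0.0267 C₁ and U = ½CV², so U₂/U₁ = C₂/C₁ = 0.0267.
U₂ = 0.0267 × 9.84×10⁻⁹ = 2.62×10⁻¹⁰ J.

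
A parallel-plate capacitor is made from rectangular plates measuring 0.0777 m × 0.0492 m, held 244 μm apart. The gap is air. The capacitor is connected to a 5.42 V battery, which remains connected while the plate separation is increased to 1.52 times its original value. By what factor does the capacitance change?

0.658

C = ε₀A/d scales as 1/d, so C₂/C₁ = d₁/d₂ = 1/1.52 = 0.658.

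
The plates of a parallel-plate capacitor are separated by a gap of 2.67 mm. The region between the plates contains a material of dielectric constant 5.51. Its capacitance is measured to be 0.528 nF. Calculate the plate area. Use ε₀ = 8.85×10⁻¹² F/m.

A = Cd/(κε₀) = 5.28×10⁻¹⁰ × 2.67×10⁻³ / (5.51 × 8.85×10⁻¹²) = 2.89×10⁻² m².

A ≈ 289 cm²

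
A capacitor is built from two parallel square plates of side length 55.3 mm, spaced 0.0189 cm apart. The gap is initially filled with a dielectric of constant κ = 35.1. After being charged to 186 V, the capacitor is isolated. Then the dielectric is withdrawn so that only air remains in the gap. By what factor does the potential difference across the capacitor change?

V₂/V₁ ≈ 35.1

Isolated ⇒ Q is held fixed.
C₂ = 0.0285 C₁ and V = Q/C, so V₂/V₁ = C₁/C₂ = 35.1.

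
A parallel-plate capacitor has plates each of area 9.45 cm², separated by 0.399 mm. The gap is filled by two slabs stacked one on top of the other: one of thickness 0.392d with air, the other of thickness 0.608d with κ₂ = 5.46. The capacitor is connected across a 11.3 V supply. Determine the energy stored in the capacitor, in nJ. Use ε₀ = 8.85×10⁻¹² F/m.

U ≈ 2.66 nJ

A = 9.45 cm² = 9.45×10⁻⁴ m².
Stacked slabs ⇒ two capacitors in series, each with the full plate area.
C₁ = κ₁ε₀A/d₁ = 1.00 × 8.85×10⁻¹² × 9.45×10⁻⁴ / 1.56×10⁻⁴ = 5.35×10⁻¹¹ F.
C₂ = κ₂ε₀A/d₂ = 5.46 × 8.85×10⁻¹² × 9.45×10⁻⁴ / 2.43×10⁻⁴ = 1.88×10⁻¹⁰ F.
C = (1/C₁ + 1/C₂)⁻¹ = 4.16×10⁻¹¹ F.
U = ½CV² = ½ × 4.16×10⁻¹¹ × (11.3)² = 2.66×10⁻⁹ J.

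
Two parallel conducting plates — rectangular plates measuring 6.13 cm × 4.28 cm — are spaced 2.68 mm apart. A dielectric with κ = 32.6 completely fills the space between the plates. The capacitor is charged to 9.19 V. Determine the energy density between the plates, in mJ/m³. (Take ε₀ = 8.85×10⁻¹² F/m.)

E = V/d = 9.19 / 2.68×10⁻³ = 3.43×10³ V/m.
u = ½κε₀E² = ½ × 32.6 × 8.85×10⁻¹² × (3.43×10³)² = 1.70×10⁻³ J/m³.

1.70 mJ/m³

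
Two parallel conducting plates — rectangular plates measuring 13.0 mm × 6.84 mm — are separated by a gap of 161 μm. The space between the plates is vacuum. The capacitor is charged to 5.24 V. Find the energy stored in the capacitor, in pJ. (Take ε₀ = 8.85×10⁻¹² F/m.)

U ≈ 67.1 pJ

A = 13.0 × 6.84 mm² = 8.89×10⁻⁵ m².
C = ε₀A/d = 8.85×10⁻¹² × 8.89×10⁻⁵ / 1.61×10⁻⁴ = 4.89×10⁻¹² F.
U = ½CV² = ½ × 4.89×10⁻¹² × (5.24)² = 6.71×10⁻¹¹ J.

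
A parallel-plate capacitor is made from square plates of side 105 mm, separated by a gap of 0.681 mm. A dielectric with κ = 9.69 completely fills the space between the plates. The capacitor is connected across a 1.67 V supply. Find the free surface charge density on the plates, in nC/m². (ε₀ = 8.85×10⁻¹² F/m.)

σ ≈ 210 nC/m²

A = (105 mm)² = 1.10×10⁻² m².
C = κε₀A/d = 9.69 × 8.85×10⁻¹² × 1.10×10⁻² / 6.81×10⁻⁴ = 1.39×10⁻⁹ F.
σ = Q/A = CV/A = 1.39×10⁻⁹ × 1.67 / 1.10×10⁻² = 2.10×10⁻⁷ C/m².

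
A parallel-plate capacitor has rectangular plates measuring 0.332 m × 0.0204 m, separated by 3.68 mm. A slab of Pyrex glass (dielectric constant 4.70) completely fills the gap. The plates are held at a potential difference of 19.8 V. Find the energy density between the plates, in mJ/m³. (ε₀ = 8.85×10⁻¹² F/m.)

E = V/d = 19.8 / 3.68×10⁻³ = 5.38×10³ V/m.
u = ½κε₀E² = ½ × 4.70 × 8.85×10⁻¹² × (5.38×10³)² = 6.02×10⁻⁴ J/m³.

0.602 mJ/m³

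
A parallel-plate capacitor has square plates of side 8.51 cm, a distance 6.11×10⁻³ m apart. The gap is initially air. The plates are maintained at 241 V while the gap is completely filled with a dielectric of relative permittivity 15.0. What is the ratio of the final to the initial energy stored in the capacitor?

Battery connected ⇒ V is held fixed.
C₂ = 15.0 C₁ and U = ½CV², so U₂/U₁ = C₂/C₁ = 15.0.

15.0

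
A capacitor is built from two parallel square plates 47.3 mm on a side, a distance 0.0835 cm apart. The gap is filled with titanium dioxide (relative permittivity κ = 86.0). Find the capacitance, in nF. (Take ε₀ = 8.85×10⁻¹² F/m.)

A = (47.3 mm)² = 2.24×10⁻³ m².
C = κε₀A/d = 86.0 × 8.85×10⁻¹² × 2.24×10⁻³ / 8.35×10⁻⁴ = 2.04×10⁻⁹ F.

C ≈ 2.04 nF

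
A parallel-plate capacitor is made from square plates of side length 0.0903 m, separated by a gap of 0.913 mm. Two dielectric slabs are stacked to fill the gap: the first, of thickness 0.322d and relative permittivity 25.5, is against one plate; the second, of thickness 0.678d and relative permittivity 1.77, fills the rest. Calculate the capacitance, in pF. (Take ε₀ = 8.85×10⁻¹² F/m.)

200 pF

A = (0.0903 m)² = 8.15×10⁻³ m².
Stacked slabs ⇒ two capacitors in series, each with the full plate area.
C₁ = κ₁ε₀A/d₁ = 25.5 × 8.85×10⁻¹² × 8.15×10⁻³ / 2.94×10⁻⁴ = 6.26×10⁻⁹ F.
C₂ = κ₂ε₀A/d₂ = 1.77 × 8.85×10⁻¹² × 8.15×10⁻³ / 6.19×10⁻⁴ = 2.06×10⁻¹⁰ F.
C = (1/C₁ + 1/C₂)⁻¹ = 2.00×10⁻¹⁰ F.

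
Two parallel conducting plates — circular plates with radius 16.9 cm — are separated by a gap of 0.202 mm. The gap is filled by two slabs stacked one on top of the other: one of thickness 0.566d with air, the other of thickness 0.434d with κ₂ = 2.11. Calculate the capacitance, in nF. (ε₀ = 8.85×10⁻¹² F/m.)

5.09 nF

A = π(16.9 cm)² = 8.97×10⁻² m².
Stacked slabs ⇒ two capacitors in series, each with the full plate area.
C₁ = κ₁ε₀A/d₁ = 1.00 × 8.85×10⁻¹² × 8.97×10⁻² / 1.14×10⁻⁴ = 6.95×10⁻⁹ F.
C₂ = κ₂ε₀A/d₂ = 2.11 × 8.85×10⁻¹² × 8.97×10⁻² / 8.77×10⁻⁵ = 1.91×10⁻⁸ F.
C = (1/C₁ + 1/C₂)⁻¹ = 5.09×10⁻⁹ F.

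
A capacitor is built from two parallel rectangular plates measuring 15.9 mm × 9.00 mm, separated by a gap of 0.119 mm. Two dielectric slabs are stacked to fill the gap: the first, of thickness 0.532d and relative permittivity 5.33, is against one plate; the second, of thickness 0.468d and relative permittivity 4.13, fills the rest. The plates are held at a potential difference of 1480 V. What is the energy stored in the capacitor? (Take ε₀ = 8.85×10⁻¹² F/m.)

A = 15.9 × 9.00 mm² = 1.43×10⁻⁴ m².
Stacked slabs ⇒ two capacitors in series, each with the full plate area.
C₁ = κ₁ε₀A/d₁ = 5.33 × 8.85×10⁻¹² × 1.43×10⁻⁴ / 6.33×10⁻⁵ = 1.07×10⁻¹⁰ F.
C₂ = κ₂ε₀A/d₂ = 4.13 × 8.85×10⁻¹² × 1.43×10⁻⁴ / 5.57×10⁻⁵ = 9.39×10⁻¹¹ F.
C = (1/C₁ + 1/C₂)⁻¹ = 4.99×10⁻¹¹ F.
U = ½CV² = ½ × 4.99×10⁻¹¹ × (1480)² = 5.47×10⁻⁵ J.

U ≈ 54.7 μJ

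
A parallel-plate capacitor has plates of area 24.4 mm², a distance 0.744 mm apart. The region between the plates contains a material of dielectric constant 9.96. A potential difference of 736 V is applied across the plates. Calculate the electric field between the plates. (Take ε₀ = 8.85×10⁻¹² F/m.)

E = V/d = 736 / 7.44×10⁻⁴ = 9.89×10⁵ V/m.

0.989 MV/m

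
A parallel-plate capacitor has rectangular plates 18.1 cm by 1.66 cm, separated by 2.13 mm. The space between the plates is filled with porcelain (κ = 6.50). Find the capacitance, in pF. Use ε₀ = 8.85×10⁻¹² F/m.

C ≈ 81.1 pF

A = 18.1 × 1.66 cm² = 3.00×10⁻³ m².
C = κε₀A/d = 6.50 × 8.85×10⁻¹² × 3.00×10⁻³ / 2.13×10⁻³ = 8.11×10⁻¹¹ F.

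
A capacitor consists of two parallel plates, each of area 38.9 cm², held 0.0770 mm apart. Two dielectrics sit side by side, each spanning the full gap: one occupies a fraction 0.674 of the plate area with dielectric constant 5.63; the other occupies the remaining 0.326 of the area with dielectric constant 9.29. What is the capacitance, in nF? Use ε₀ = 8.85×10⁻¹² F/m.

3.05 nF

A = 38.9 cm² = 3.89×10⁻³ m².
Side-by-side slabs ⇒ two capacitors in parallel, each spanning the full gap.
C₁ = κ₁ε₀A₁/d = 5.63 × 8.85×10⁻¹² × 2.62×10⁻³ / 7.70×10⁻⁵ = 1.70×10⁻⁹ F.
C₂ = κ₂ε₀A₂/d = 9.29 × 8.85×10⁻¹² × 1.27×10⁻³ / 7.70×10⁻⁵ = 1.35×10⁻⁹ F.
C = C₁ + C₂ = 3.05×10⁻⁹ F.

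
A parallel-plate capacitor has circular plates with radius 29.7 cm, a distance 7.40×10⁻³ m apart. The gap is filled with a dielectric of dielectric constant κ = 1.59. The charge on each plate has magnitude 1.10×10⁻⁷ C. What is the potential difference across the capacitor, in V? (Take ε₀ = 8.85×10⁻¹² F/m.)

A = π(29.7 cm)² = 0.277 m².
C = κε₀A/d = 1.59 × 8.85×10⁻¹² × 0.277 / 7.40×10⁻³ = 5.27×10⁻¹⁰ F.
V = Q/C = 1.10×10⁻⁷ / 5.27×10⁻¹⁰ = 2.09×10² V.

209 V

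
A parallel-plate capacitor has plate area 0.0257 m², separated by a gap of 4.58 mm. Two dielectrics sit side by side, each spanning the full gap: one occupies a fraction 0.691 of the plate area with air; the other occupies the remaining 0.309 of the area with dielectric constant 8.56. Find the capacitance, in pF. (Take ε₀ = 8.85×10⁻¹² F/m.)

Side-by-side slabs ⇒ two capacitors in parallel, each spanning the full gap.
C₁ = κ₁ε₀A₁/d = 1.00 × 8.85×10⁻¹² × 1.78×10⁻² / 4.58×10⁻³ = 3.43×10⁻¹¹ F.
C₂ = κ₂ε₀A₂/d = 8.56 × 8.85×10⁻¹² × 7.94×10⁻³ / 4.58×10⁻³ = 1.31×10⁻¹⁰ F.
C = C₁ + C₂ = 1.66×10⁻¹⁰ F.

166 pF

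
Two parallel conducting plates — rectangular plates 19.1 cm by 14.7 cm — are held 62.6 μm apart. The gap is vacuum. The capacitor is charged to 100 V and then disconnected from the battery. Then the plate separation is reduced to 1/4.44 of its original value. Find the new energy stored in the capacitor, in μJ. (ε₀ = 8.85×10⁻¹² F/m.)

A = 19.1 × 14.7 cm² = 2.81×10⁻² m².
Initially C₁ = ε₀A/d = 8.85×10⁻¹² × 2.81×10⁻² / 6.26×10⁻⁵ = 3.97×10⁻⁹ F.
U₁ = 1.98×10⁻⁵ J.
Isolated ⇒ Q is held fixed. C₂ = 4.44 C₁ and U = Q²/(2C), so U₂/U₁ = C₁/C₂ = 0.225.
U₂ = 0.225 × 1.98×10⁻⁵ = 4.47×10⁻⁶ J.

U ≈ 4.47 μJ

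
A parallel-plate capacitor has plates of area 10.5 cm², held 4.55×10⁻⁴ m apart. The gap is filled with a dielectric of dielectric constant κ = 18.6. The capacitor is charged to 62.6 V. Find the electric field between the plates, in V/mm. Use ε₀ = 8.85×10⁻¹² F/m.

E ≈ 138 V/mm

E = V/d = 62.6 / 4.55×10⁻⁴ = 1.38×10⁵ V/m.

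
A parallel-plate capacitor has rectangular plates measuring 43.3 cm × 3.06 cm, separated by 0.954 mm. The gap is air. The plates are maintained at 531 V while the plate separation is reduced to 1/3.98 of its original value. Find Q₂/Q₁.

Battery connected ⇒ V is held fixed.
C₂ = 3.98 C₁ and Q = CV, so Q₂/Q₁ = C₂/C₁ = 3.98.

3.98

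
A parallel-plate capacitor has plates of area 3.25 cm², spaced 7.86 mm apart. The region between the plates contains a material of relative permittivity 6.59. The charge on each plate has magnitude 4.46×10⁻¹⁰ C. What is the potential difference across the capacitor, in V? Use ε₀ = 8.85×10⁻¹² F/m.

V ≈ 185 V

A = 3.25 cm² = 3.25×10⁻⁴ m².
C = κε₀A/d = 6.59 × 8.85×10⁻¹² × 3.25×10⁻⁴ / 7.86×10⁻³ = 2.41×10⁻¹² F.
V = Q/C = 4.46×10⁻¹⁰ / 2.41×10⁻¹² = 1.85×10² V.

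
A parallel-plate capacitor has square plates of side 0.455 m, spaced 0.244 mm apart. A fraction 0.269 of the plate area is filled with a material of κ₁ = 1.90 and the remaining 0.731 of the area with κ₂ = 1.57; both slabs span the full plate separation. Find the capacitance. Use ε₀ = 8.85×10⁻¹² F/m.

12.5 nF

A = (0.455 m)² = 0.207 m².
Side-by-side slabs ⇒ two capacitors in parallel, each spanning the full gap.
C₁ = κ₁ε₀A₁/d = 1.90 × 8.85×10⁻¹² × 5.57×10⁻² / 2.44×10⁻⁴ = 3.84×10⁻⁹ F.
C₂ = κ₂ε₀A₂/d = 1.57 × 8.85×10⁻¹² × 0.151 / 2.44×10⁻⁴ = 8.62×10⁻⁹ F.
C = C₁ + C₂ = 1.25×10⁻⁸ F.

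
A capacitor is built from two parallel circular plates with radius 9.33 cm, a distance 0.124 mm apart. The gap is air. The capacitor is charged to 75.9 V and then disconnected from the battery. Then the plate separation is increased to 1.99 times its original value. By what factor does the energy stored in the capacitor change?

1.99

Isolated ⇒ Q is held fixed.
C₂ = 0.503 C₁ and U = Q²/(2C), so U₂/U₁ = C₁/C₂ = 1.99.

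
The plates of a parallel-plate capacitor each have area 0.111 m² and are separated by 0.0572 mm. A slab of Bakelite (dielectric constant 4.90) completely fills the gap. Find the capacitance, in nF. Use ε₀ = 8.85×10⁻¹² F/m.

84.2 nF

C = κε₀A/d = 4.90 × 8.85×10⁻¹² × 0.111 / 5.72×10⁻⁵ = 8.42×10⁻⁸ F.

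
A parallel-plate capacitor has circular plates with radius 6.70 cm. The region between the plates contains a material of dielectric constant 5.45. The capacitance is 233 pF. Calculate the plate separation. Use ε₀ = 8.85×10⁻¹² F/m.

d ≈ 2.92 mm

A = π(6.70 cm)² = 1.41×10⁻² m².
d = κε₀A/C = 5.45 × 8.85×10⁻¹² × 1.41×10⁻² / 2.33×10⁻¹⁰ = 2.92×10⁻³ m.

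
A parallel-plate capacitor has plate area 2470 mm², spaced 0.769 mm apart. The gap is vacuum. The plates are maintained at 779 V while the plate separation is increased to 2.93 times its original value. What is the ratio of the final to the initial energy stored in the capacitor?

U₂/U₁ ≈ 0.341

Battery connected ⇒ V is held fixed.
C₂ = 0.341 C₁ and U = ½CV², so U₂/U₁ = C₂/C₁ = 0.341.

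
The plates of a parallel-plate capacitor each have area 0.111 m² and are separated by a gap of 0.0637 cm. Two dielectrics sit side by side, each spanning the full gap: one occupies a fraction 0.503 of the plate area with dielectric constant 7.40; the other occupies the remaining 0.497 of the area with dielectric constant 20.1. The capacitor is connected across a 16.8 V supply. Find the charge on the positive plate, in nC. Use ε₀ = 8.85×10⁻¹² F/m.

Side-by-side slabs ⇒ two capacitors in parallel, each spanning the full gap.
C₁ = κ₁ε₀A₁/d = 7.40 × 8.85×10⁻¹² × 5.58×10⁻² / 6.37×10⁻⁴ = 5.74×10⁻⁹ F.
C₂ = κ₂ε₀A₂/d = 20.1 × 8.85×10⁻¹² × 5.52×10⁻² / 6.37×10⁻⁴ = 1.54×10⁻⁸ F.
C = C₁ + C₂ = 2.11×10⁻⁸ F.
Q = CV = 2.11×10⁻⁸ × 16.8 = 3.55×10⁻⁷ C.

355 nC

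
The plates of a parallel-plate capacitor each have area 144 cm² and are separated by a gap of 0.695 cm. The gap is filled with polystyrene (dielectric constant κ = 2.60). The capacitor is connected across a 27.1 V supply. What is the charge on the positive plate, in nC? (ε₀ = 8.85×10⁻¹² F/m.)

A = 144 cm² = 1.44×10⁻² m².
C = κε₀A/d = 2.60 × 8.85×10⁻¹² × 1.44×10⁻² / 6.95×10⁻³ = 4.77×10⁻¹¹ F.
Q = CV = 4.77×10⁻¹¹ × 27.1 = 1.29×10⁻⁹ C.

Q ≈ 1.29 nC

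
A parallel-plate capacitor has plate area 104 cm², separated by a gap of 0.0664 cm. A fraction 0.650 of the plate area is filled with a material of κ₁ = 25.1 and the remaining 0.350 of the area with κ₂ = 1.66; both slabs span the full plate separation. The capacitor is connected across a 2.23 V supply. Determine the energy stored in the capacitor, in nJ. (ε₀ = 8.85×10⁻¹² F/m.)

U ≈ 5.82 nJ

A = 104 cm² = 1.04×10⁻² m².
Side-by-side slabs ⇒ two capacitors in parallel, each spanning the full gap.
C₁ = κ₁ε₀A₁/d = 25.1 × 8.85×10⁻¹² × 6.76×10⁻³ / 6.64×10⁻⁴ = 2.26×10⁻⁹ F.
C₂ = κ₂ε₀A₂/d = 1.66 × 8.85×10⁻¹² × 3.64×10⁻³ / 6.64×10⁻⁴ = 8.05×10⁻¹¹ F.
C = C₁ + C₂ = 2.34×10⁻⁹ F.
U = ½CV² = ½ × 2.34×10⁻⁹ × (2.23)² = 5.82×10⁻⁹ J.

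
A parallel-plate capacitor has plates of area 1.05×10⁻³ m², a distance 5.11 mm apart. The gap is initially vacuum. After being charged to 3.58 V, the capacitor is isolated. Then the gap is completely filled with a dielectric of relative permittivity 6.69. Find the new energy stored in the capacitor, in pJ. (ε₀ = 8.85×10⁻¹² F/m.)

Initially C₁ = ε₀A/d = 8.85×10⁻¹² × 1.05×10⁻³ / 5.11×10⁻³ = 1.82×10⁻¹² F.
U₁ = 1.17×10⁻¹¹ J.
Isolated ⇒ Q is held fixed. C₂ = 6.69 C₁ and U = Q²/(2C), so U₂/U₁ = C₁/C₂ = 0.149.
U₂ = 0.149 × 1.17×10⁻¹¹ = 1.74×10⁻¹² J.

U ≈ 1.74 pJ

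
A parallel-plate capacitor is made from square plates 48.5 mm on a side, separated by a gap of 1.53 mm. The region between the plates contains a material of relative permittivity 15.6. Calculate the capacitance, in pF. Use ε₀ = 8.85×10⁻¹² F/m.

A = (48.5 mm)² = 2.35×10⁻³ m².
C = κε₀A/d = 15.6 × 8.85×10⁻¹² × 2.35×10⁻³ / 1.53×10⁻³ = 2.12×10⁻¹⁰ F.

212 pF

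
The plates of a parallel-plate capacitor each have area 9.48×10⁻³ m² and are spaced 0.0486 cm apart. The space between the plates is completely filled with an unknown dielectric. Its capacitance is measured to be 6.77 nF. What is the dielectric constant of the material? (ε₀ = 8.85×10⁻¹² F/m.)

39.2

κ = Cd/(ε₀A) = 6.77×10⁻⁹ × 4.86×10⁻⁴ / (8.85×10⁻¹² × 9.48×10⁻³) = 39.2.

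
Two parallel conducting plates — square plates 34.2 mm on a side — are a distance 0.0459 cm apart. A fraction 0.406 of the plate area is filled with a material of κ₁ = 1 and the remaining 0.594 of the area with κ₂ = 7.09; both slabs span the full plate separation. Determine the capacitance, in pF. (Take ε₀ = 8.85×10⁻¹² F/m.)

C ≈ 104 pF

A = (34.2 mm)² = 1.17×10⁻³ m².
Side-by-side slabs ⇒ two capacitors in parallel, each spanning the full gap.
C₁ = κ₁ε₀A₁/d = 1.00 × 8.85×10⁻¹² × 4.75×10⁻⁴ / 4.59×10⁻⁴ = 9.16×10⁻¹² F.
C₂ = κ₂ε₀A₂/d = 7.09 × 8.85×10⁻¹² × 6.95×10⁻⁴ / 4.59×10⁻⁴ = 9.50×10⁻¹¹ F.
C = C₁ + C₂ = 1.04×10⁻¹⁰ F.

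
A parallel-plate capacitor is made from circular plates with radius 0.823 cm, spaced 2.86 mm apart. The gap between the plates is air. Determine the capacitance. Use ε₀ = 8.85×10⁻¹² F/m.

A = π(0.823 cm)² = 2.13×10⁻⁴ m².
C = ε₀A/d = 8.85×10⁻¹² × 2.13×10⁻⁴ / 2.86×10⁻³ = 6.58×10⁻¹³ F.

C ≈ 0.658 pF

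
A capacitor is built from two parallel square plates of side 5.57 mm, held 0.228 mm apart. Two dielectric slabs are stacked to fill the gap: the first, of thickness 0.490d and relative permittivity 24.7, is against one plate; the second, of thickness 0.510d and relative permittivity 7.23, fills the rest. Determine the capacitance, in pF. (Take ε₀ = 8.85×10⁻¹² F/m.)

13.3 pF

A = (5.57 mm)² = 3.10×10⁻⁵ m².
Stacked slabs ⇒ two capacitors in series, each with the full plate area.
C₁ = κ₁ε₀A/d₁ = 24.7 × 8.85×10⁻¹² × 3.10×10⁻⁵ / 1.12×10⁻⁴ = 6.07×10⁻¹¹ F.
C₂ = κ₂ε₀A/d₂ = 7.23 × 8.85×10⁻¹² × 3.10×10⁻⁵ / 1.16×10⁻⁴ = 1.71×10⁻¹¹ F.
C = (1/C₁ + 1/C₂)⁻¹ = 1.33×10⁻¹¹ F.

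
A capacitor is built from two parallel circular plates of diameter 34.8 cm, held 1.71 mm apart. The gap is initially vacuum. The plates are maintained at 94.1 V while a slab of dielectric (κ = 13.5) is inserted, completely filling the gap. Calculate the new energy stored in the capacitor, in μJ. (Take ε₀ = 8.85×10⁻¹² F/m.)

U ≈ 29.4 μJ

A = π(34.8/2 cm)² = 9.51×10⁻² m².
Initially C₁ = ε₀A/d = 8.85×10⁻¹² × 9.51×10⁻² / 1.71×10⁻³ = 4.92×10⁻¹⁰ F.
U₁ = 2.18×10⁻⁶ J.
Battery connected ⇒ V is held fixed. C₂ = 13.5 C₁ and U = ½CV², so U₂/U₁ = C₂/C₁ = 13.5.
U₂ = 13.5 × 2.18×10⁻⁶ = 2.94×10⁻⁵ J.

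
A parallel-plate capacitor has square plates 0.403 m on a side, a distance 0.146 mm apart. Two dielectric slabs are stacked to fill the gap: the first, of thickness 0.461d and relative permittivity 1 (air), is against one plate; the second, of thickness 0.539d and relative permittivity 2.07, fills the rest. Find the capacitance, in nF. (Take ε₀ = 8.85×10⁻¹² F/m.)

C ≈ 13.6 nF

A = (0.403 m)² = 0.162 m².
Stacked slabs ⇒ two capacitors in series, each with the full plate area.
C₁ = κ₁ε₀A/d₁ = 1.00 × 8.85×10⁻¹² × 0.162 / 6.73×10⁻⁵ = 2.14×10⁻⁸ F.
C₂ = κ₂ε₀A/d₂ = 2.07 × 8.85×10⁻¹² × 0.162 / 7.87×10⁻⁵ = 3.78×10⁻⁸ F.
C = (1/C₁ + 1/C₂)⁻¹ = 1.36×10⁻⁸ F.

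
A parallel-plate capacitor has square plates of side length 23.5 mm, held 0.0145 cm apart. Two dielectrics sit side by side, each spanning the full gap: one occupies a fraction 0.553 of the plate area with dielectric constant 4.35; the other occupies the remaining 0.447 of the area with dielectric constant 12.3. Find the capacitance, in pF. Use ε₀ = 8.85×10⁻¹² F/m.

266 pF

A = (23.5 mm)² = 5.52×10⁻⁴ m².
Side-by-side slabs ⇒ two capacitors in parallel, each spanning the full gap.
C₁ = κ₁ε₀A₁/d = 4.35 × 8.85×10⁻¹² × 3.05×10⁻⁴ / 1.45×10⁻⁴ = 8.11×10⁻¹¹ F.
C₂ = κ₂ε₀A₂/d = 12.3 × 8.85×10⁻¹² × 2.47×10⁻⁴ / 1.45×10⁻⁴ = 1.85×10⁻¹⁰ F.
C = C₁ + C₂ = 2.66×10⁻¹⁰ F.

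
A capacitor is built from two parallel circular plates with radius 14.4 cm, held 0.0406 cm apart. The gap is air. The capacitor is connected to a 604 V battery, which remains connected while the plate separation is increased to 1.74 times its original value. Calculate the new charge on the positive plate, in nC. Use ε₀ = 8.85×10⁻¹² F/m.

493 nC

A = π(14.4 cm)² = 6.51×10⁻² m².
Initially C₁ = ε₀A/d = 8.85×10⁻¹² × 6.51×10⁻² / 4.06×10⁻⁴ = 1.42×10⁻⁹ F.
Q₁ = 8.58×10⁻⁷ C.
Battery connected ⇒ V is held fixed. C₂ = 0.575 C₁ and Q = CV, so Q₂/Q₁ = C₂/C₁ = 0.575.
Q₂ = 0.575 × 8.58×10⁻⁷ = 4.93×10⁻⁷ C.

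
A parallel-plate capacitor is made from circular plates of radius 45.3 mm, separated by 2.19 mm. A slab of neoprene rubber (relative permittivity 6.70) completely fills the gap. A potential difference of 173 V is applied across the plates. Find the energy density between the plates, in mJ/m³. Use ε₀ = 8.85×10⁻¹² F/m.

E = V/d = 173 / 2.19×10⁻³ = 7.90×10⁴ V/m.
u = ½κε₀E² = ½ × 6.70 × 8.85×10⁻¹² × (7.90×10⁴)² = 0.185 J/m³.

185 mJ/m³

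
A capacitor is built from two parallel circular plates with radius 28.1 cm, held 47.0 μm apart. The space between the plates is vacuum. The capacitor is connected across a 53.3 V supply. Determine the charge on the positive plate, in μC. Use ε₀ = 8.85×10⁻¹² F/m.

A = π(28.1 cm)² = 0.248 m².
C = ε₀A/d = 8.85×10⁻¹² × 0.248 / 4.70×10⁻⁵ = 4.67×10⁻⁸ F.
Q = CV = 4.67×10⁻⁸ × 53.3 = 2.49×10⁻⁶ C.

Q ≈ 2.49 μC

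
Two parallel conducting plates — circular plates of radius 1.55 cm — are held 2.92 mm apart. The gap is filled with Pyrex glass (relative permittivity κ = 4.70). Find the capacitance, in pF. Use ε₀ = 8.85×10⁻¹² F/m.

A = π(1.55 cm)² = 7.55×10⁻⁴ m².
C = κε₀A/d = 4.70 × 8.85×10⁻¹² × 7.55×10⁻⁴ / 2.92×10⁻³ = 1.08×10⁻¹¹ F.

10.8 pF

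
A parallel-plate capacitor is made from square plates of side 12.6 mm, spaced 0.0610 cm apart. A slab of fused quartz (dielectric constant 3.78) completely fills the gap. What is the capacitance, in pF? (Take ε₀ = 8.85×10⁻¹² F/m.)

A = (12.6 mm)² = 1.59×10⁻⁴ m².
C = κε₀A/d = 3.78 × 8.85×10⁻¹² × 1.59×10⁻⁴ / 6.10×10⁻⁴ = 8.71×10⁻¹² F.

C ≈ 8.71 pF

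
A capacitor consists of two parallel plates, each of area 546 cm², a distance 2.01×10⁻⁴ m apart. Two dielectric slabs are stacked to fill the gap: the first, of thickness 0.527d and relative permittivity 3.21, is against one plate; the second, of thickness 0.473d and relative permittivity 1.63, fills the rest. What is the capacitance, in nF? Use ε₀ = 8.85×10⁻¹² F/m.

C ≈ 5.29 nF

A = 546 cm² = 5.46×10⁻² m².
Stacked slabs ⇒ two capacitors in series, each with the full plate area.
C₁ = κ₁ε₀A/d₁ = 3.21 × 8.85×10⁻¹² × 5.46×10⁻² / 1.06×10⁻⁴ = 1.46×10⁻⁸ F.
C₂ = κ₂ε₀A/d₂ = 1.63 × 8.85×10⁻¹² × 5.46×10⁻² / 9.51×10⁻⁵ = 8.28×10⁻⁹ F.
C = (1/C₁ + 1/C₂)⁻¹ = 5.29×10⁻⁹ F.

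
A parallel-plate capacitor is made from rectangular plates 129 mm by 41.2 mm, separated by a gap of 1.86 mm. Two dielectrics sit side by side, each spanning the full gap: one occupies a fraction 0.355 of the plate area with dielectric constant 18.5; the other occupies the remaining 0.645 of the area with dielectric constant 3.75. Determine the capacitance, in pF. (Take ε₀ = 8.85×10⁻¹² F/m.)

A = 129 × 41.2 mm² = 5.31×10⁻³ m².
Side-by-side slabs ⇒ two capacitors in parallel, each spanning the full gap.
C₁ = κ₁ε₀A₁/d = 18.5 × 8.85×10⁻¹² × 1.89×10⁻³ / 1.86×10⁻³ = 1.66×10⁻¹⁰ F.
C₂ = κ₂ε₀A₂/d = 3.75 × 8.85×10⁻¹² × 3.43×10⁻³ / 1.86×10⁻³ = 6.12×10⁻¹¹ F.
C = C₁ + C₂ = 2.27×10⁻¹⁰ F.

227 pF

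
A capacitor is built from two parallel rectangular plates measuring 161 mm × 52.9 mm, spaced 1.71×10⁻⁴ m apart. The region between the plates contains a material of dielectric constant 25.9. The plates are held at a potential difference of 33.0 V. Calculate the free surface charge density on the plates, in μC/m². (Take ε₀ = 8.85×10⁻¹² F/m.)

A = 161 × 52.9 mm² = 8.52×10⁻³ m².
C = κε₀A/d = 25.9 × 8.85×10⁻¹² × 8.52×10⁻³ / 1.71×10⁻⁴ = 1.14×10⁻⁸ F.
σ = Q/A = CV/A = 1.14×10⁻⁸ × 33.0 / 8.52×10⁻³ = 4.42×10⁻⁵ C/m².

44.2 μC/m²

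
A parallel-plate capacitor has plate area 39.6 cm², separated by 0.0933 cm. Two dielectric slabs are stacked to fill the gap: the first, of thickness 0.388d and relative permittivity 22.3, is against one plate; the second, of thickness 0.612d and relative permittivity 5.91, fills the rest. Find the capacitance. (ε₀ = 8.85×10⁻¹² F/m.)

A = 39.6 cm² = 3.96×10⁻³ m².
Stacked slabs ⇒ two capacitors in series, each with the full plate area.
C₁ = κ₁ε₀A/d₁ = 22.3 × 8.85×10⁻¹² × 3.96×10⁻³ / 3.62×10⁻⁴ = 2.16×10⁻⁹ F.
C₂ = κ₂ε₀A/d₂ = 5.91 × 8.85×10⁻¹² × 3.96×10⁻³ / 5.71×10⁻⁴ = 3.63×10⁻¹⁰ F.
C = (1/C₁ + 1/C₂)⁻¹ = 3.11×10⁻¹⁰ F.

311 pF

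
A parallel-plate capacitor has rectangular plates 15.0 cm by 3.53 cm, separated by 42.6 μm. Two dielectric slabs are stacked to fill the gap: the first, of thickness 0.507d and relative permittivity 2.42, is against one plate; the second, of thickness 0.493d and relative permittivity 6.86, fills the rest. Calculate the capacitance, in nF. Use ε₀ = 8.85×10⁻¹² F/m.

A = 15.0 × 3.53 cm² = 5.29×10⁻³ m².
Stacked slabs ⇒ two capacitors in series, each with the full plate area.
C₁ = κ₁ε₀A/d₁ = 2.42 × 8.85×10⁻¹² × 5.29×10⁻³ / 2.16×10⁻⁵ = 5.25×10⁻⁹ F.
C₂ = κ₂ε₀A/d₂ = 6.86 × 8.85×10⁻¹² × 5.29×10⁻³ / 2.10×10⁻⁵ = 1.53×10⁻⁸ F.
C = (1/C₁ + 1/C₂)⁻¹ = 3.91×10⁻⁹ F.

C ≈ 3.91 nF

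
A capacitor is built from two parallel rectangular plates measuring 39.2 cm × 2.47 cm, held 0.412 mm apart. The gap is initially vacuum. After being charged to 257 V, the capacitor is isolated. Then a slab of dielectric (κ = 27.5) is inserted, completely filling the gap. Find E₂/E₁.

Isolated ⇒ Q is held fixed.
V₂ = Q/C₂ = V₁/27.5; E = V/d, so E₂/E₁ = (V₂/V₁)(d₁/d₂) = 0.0364.

E₂/E₁ ≈ 0.0364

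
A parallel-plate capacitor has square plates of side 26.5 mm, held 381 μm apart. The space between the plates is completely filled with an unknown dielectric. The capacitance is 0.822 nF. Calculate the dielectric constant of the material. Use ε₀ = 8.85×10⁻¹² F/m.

A = (26.5 mm)² = 7.02×10⁻⁴ m².
κ = Cd/(ε₀A) = 8.22×10⁻¹⁰ × 3.81×10⁻⁴ / (8.85×10⁻¹² × 7.02×10⁻⁴) = 50.4.

50.4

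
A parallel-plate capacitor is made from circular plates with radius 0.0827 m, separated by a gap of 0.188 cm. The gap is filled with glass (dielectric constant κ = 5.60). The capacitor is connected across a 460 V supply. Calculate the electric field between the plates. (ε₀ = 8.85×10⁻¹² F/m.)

E = V/d = 460 / 1.88×10⁻³ = 2.45×10⁵ V/m.

245 kV/m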